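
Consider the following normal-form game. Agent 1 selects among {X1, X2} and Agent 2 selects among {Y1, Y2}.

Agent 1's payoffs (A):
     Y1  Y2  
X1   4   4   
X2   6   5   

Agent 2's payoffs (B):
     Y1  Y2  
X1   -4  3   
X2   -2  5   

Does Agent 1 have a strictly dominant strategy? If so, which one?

Check whether one of Agent 1's strategies beats all alternatives regardless of what the opponent does.
X2 strictly dominates: vs Y1: 6 > 4; vs Y2: 5 > 4.

X2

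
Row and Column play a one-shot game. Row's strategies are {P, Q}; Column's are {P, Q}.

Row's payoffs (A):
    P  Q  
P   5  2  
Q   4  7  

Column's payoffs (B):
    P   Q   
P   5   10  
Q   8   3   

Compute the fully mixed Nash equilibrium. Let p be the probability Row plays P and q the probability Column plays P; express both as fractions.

p = 1/2, q = 5/6

Each player's mixing probability is pinned down by making the *other* player indifferent.
Column indifferent between P and Q: p·5 + (1−p)·8 = p·10 + (1−p)·3 ⟹ 8 + (-3)p = 3 + 7p ⟹ p = 1/2.
Row indifferent between P and Q: q·5 + (1−q)·2 = q·4 + (1−q)·7 ⟹ 2 + 3q = 7 + (-3)q ⟹ q = 5/6.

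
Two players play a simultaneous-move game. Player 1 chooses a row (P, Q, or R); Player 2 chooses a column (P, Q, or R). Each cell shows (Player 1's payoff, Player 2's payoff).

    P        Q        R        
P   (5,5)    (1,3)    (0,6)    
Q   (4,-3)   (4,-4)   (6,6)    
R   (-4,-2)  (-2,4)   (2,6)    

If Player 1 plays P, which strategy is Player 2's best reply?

R

With Player 1 fixed at P, Player 2's payoffs are: P → 5, Q → 3, R → 6.
The maximum is 6, achieved by R.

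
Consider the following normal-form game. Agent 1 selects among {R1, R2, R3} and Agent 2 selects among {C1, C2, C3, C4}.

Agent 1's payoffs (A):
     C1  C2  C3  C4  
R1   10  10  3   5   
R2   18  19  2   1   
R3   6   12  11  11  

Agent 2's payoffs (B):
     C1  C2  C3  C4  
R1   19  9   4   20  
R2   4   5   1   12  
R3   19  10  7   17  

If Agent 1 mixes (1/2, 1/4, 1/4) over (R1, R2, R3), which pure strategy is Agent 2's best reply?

C4

Agent 2's best reply maximizes expected payoff against the mix.
C1: (1/2)·19 + (1/4)·4 + (1/4)·19 = 61/4
C2: (1/2)·9 + (1/4)·5 + (1/4)·10 = 33/4
C3: (1/2)·4 + (1/4)·1 + (1/4)·7 = 4
C4: (1/2)·20 + (1/4)·12 + (1/4)·17 = 69/4
Highest expected payoff is 69/4, from C4.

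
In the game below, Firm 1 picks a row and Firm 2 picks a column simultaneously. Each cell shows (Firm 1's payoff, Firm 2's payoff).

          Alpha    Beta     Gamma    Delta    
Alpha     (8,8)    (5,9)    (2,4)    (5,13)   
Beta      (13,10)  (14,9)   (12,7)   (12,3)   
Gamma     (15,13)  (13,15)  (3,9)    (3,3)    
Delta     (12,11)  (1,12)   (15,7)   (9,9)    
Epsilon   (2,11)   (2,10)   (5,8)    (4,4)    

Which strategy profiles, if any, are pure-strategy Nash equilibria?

Check mutual best responses: a cell is a NE iff neither player can gain by unilaterally deviating.
Firm 1's best responses — vs Alpha: Gamma (payoff 15); vs Beta: Beta (payoff 14); vs Gamma: Delta (payoff 15); vs Delta: Beta (payoff 12).
Firm 2's best responses — vs Alpha: Delta (payoff 13); vs Beta: Alpha (payoff 10); vs Gamma: Beta (payoff 15); vs Delta: Beta (payoff 12); vs Epsilon: Alpha (payoff 11).
No cell has both players best-responding. For instance, Firm 1's best reply to Alpha is Gamma, but against Gamma Firm 2 prefers Beta over Alpha.

No pure-strategy Nash equilibrium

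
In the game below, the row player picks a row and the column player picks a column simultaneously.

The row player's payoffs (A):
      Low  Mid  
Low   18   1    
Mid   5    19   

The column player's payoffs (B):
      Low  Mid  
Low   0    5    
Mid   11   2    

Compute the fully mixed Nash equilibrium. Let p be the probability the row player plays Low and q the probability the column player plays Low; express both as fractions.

Each player's mixing probability is pinned down by making the *other* player indifferent.
The column player indifferent between Low and Mid: p·0 + (1−p)·11 = p·5 + (1−p)·2 ⟹ 11 + (-11)p = 2 + 3p ⟹ p = 9/14.
The row player indifferent between Low and Mid: q·18 + (1−q)·1 = q·5 + (1−q)·19 ⟹ 1 + 17q = 19 + (-14)q ⟹ q = 18/31.

p = 9/14, q = 18/31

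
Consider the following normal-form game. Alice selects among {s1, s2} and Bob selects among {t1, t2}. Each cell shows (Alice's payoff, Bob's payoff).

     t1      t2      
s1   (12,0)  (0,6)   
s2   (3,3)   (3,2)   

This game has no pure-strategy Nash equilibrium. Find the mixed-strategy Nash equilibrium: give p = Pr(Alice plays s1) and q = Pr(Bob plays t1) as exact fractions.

In a mixed NE each player is indifferent between their pure strategies, so the opponent's mix sets the indifference.
Bob indifferent between t1 and t2: p·0 + (1−p)·3 = p·6 + (1−p)·2 ⟹ 3 + (-3)p = 2 + 4p ⟹ p = 1/7.
Alice indifferent between s1 and s2: q·12 + (1−q)·0 = q·3 + (1−q)·3 ⟹ 0 + 12q = 3 + 0q ⟹ q = 1/4.

p = 1/7, q = 1/4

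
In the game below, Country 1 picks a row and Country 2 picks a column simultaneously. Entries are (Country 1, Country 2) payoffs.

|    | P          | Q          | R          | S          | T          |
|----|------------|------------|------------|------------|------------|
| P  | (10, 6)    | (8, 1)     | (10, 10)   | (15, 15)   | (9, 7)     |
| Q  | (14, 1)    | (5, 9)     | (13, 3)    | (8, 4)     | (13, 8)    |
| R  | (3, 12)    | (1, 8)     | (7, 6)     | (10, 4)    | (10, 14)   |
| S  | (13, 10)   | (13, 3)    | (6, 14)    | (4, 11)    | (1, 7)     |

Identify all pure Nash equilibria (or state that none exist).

(P, S)

Find each player's best response to every opponent strategy; NE are the intersections.
Country 1's best responses — vs P: Q (payoff 14); vs Q: S (payoff 13); vs R: Q (payoff 13); vs S: P (payoff 15); vs T: Q (payoff 13).
Country 2's best responses — vs P: S (payoff 15); vs Q: Q (payoff 9); vs R: T (payoff 14); vs S: R (payoff 14).
The only mutual best response is (P, S); neither player gains by switching there.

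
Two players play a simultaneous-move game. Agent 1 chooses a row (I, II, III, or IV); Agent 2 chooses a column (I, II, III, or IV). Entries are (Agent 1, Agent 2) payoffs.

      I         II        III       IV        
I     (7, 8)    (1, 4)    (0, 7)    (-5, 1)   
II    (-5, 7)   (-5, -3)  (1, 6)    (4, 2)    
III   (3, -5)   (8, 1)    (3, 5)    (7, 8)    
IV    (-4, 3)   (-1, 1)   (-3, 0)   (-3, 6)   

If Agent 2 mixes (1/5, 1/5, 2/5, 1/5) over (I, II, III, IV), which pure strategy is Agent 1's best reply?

Compute Agent 1's expected payoff from each pure strategy against the given mix.
I: (1/5)·7 + (1/5)·1 + (2/5)·0 + (1/5)·(-5) = 3/5
II: (1/5)·(-5) + (1/5)·(-5) + (2/5)·1 + (1/5)·4 = -4/5
III: (1/5)·3 + (1/5)·8 + (2/5)·3 + (1/5)·7 = 24/5
IV: (1/5)·(-4) + (1/5)·(-1) + (2/5)·(-3) + (1/5)·(-3) = -14/5
Highest expected payoff is 24/5, from III.

III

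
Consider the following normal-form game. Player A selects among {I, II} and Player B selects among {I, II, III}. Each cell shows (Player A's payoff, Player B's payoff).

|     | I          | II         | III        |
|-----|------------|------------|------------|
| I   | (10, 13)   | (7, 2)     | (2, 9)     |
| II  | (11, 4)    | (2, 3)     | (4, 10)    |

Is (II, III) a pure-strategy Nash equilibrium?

Yes

Holding Player B at III: Player A gets 4 from II, versus 2 from I. No profitable deviation for Player A.
Holding Player A at II: Player B gets 10 from III, versus 4 from I, 3 from II. No profitable deviation for Player B either.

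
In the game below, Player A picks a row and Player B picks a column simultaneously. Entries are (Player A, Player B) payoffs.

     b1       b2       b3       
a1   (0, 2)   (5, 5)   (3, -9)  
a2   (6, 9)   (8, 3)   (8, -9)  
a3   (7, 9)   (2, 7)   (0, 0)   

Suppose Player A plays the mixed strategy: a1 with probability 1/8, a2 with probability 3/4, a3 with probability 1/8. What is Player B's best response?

Compute Player B's expected payoff from each pure strategy against the given mix.
b1: (1/8)·2 + (3/4)·9 + (1/8)·9 = 65/8
b2: (1/8)·5 + (3/4)·3 + (1/8)·7 = 15/4
b3: (1/8)·(-9) + (3/4)·(-9) + (1/8)·0 = -63/8
Highest expected payoff is 65/8, from b1.

b1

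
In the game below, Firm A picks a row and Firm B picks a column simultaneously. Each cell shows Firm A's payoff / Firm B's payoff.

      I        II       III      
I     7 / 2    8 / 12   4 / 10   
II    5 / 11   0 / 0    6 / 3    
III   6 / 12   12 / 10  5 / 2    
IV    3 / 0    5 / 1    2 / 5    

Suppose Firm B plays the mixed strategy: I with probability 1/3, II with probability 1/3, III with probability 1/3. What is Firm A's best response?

III

Compute Firm A's expected payoff from each pure strategy against the given mix.
I: (1/3)·7 + (1/3)·8 + (1/3)·4 = 19/3
II: (1/3)·5 + (1/3)·0 + (1/3)·6 = 11/3
III: (1/3)·6 + (1/3)·12 + (1/3)·5 = 23/3
IV: (1/3)·3 + (1/3)·5 + (1/3)·2 = 10/3
Highest expected payoff is 23/3, from III.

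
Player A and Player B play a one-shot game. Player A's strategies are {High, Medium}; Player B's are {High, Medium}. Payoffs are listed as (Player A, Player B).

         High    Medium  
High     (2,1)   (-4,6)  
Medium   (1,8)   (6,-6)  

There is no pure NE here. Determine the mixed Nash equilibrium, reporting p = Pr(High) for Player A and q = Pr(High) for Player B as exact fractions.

p = 14/19, q = 10/11

Each player's mixing probability is pinned down by making the *other* player indifferent.
Player B indifferent between High and Medium: p·1 + (1−p)·8 = p·6 + (1−p)·(-6) ⟹ 8 + (-7)p = (-6) + 12p ⟹ p = 14/19.
Player A indifferent between High and Medium: q·2 + (1−q)·(-4) = q·1 + (1−q)·6 ⟹ (-4) + 6q = 6 + (-5)q ⟹ q = 10/11.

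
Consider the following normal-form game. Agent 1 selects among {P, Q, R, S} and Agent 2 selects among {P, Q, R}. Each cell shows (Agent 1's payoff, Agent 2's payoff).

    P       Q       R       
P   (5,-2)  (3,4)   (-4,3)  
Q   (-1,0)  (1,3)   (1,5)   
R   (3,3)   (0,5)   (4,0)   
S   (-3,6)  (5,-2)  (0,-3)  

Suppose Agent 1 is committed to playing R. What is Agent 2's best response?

Q

With Agent 1 fixed at R, Agent 2's payoffs are: P → 3, Q → 5, R → 0.
The maximum is 5, achieved by Q.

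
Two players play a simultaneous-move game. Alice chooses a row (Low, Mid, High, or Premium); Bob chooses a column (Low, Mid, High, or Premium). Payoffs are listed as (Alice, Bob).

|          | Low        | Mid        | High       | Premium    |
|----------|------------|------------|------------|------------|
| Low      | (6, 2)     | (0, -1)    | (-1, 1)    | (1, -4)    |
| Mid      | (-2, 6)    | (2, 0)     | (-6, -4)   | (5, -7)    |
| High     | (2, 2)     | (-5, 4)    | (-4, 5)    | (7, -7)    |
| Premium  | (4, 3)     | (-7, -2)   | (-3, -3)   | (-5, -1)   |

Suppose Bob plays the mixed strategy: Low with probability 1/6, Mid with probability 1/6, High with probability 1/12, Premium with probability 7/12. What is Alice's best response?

High

Alice's best reply maximizes expected payoff against the mix.
Low: (1/6)·6 + (1/6)·0 + (1/12)·(-1) + (7/12)·1 = 3/2
Mid: (1/6)·(-2) + (1/6)·2 + (1/12)·(-6) + (7/12)·5 = 29/12
High: (1/6)·2 + (1/6)·(-5) + (1/12)·(-4) + (7/12)·7 = 13/4
Premium: (1/6)·4 + (1/6)·(-7) + (1/12)·(-3) + (7/12)·(-5) = -11/3
Highest expected payoff is 13/4, from High.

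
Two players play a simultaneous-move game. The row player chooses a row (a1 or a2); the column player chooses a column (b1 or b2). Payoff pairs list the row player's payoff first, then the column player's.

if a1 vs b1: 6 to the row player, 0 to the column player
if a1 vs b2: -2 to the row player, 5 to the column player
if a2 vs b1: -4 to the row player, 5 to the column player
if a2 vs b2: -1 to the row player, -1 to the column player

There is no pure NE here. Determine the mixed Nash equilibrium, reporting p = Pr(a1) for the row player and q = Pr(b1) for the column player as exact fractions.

p = 6/11, q = 1/11

In a mixed NE each player is indifferent between their pure strategies, so the opponent's mix sets the indifference.
The column player indifferent between b1 and b2: p·0 + (1−p)·5 = p·5 + (1−p)·(-1) ⟹ 5 + (-5)p = (-1) + 6p ⟹ p = 6/11.
The row player indifferent between a1 and a2: q·6 + (1−q)·(-2) = q·(-4) + (1−q)·(-1) ⟹ (-2) + 8q = (-1) + (-3)q ⟹ q = 1/11.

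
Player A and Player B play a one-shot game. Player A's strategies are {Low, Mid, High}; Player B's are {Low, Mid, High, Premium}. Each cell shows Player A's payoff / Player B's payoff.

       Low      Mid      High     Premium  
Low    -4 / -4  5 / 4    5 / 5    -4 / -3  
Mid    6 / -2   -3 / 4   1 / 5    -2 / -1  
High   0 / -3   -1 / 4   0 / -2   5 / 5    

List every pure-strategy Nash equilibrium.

Check mutual best responses: a cell is a NE iff neither player can gain by unilaterally deviating.
Player A's best responses — vs Low: Mid (payoff 6); vs Mid: Low (payoff 5); vs High: Low (payoff 5); vs Premium: High (payoff 5).
Player B's best responses — vs Low: High (payoff 5); vs Mid: High (payoff 5); vs High: Premium (payoff 5).
Mutual best responses occur at (Low, High) and (High, Premium); at each, neither player gains by switching.

(Low, High) and (High, Premium)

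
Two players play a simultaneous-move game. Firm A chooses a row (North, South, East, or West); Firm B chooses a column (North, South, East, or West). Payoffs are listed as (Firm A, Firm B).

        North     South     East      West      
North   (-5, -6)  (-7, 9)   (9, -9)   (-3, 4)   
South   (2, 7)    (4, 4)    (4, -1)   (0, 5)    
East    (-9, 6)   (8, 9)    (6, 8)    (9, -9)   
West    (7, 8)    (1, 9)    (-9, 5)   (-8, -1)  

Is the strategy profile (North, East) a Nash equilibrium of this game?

No

Holding Firm B at East: Firm A gets 9 from North, versus 4 from South, 6 from East, -9 from West. No profitable deviation for Firm A.
Holding Firm A at North: Firm B gets -9 from East but could get 9 by switching to South. Firm B has a profitable deviation.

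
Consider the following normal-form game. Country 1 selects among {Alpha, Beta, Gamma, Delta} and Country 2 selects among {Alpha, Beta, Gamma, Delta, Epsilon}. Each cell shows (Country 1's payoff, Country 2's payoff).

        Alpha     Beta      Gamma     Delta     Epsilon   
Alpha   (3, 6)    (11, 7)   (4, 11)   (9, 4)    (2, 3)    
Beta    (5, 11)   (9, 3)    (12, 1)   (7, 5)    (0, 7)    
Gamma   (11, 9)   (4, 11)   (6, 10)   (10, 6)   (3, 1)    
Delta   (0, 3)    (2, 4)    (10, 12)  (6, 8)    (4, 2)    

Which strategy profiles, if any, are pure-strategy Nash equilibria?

A profile is a Nash equilibrium when each player is best-responding to the other.
Country 1's best responses — vs Alpha: Gamma (payoff 11); vs Beta: Alpha (payoff 11); vs Gamma: Beta (payoff 12); vs Delta: Gamma (payoff 10); vs Epsilon: Delta (payoff 4).
Country 2's best responses — vs Alpha: Gamma (payoff 11); vs Beta: Alpha (payoff 11); vs Gamma: Beta (payoff 11); vs Delta: Gamma (payoff 12).
No cell has both players best-responding. For instance, Country 1's best reply to Alpha is Gamma, but against Gamma Country 2 prefers Beta over Alpha.

There is no pure-strategy Nash equilibrium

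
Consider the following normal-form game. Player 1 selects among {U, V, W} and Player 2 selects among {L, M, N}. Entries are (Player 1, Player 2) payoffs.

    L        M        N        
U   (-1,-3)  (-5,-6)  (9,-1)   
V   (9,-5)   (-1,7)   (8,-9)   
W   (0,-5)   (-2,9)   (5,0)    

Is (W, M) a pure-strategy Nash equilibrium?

No

Holding Player 2 at M: Player 1 gets -2 from W but could get -1 by switching to V. Player 1 has a profitable deviation.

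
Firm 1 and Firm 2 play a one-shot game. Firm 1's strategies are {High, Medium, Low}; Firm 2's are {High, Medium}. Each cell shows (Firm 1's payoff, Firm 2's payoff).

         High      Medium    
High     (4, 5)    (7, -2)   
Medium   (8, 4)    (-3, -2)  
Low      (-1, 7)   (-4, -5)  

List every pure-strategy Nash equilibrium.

(Medium, High)

Check mutual best responses: a cell is a NE iff neither player can gain by unilaterally deviating.
Firm 1's best responses — vs High: Medium (payoff 8); vs Medium: High (payoff 7).
Firm 2's best responses — vs High: High (payoff 5); vs Medium: High (payoff 4); vs Low: High (payoff 7).
The only mutual best response is (Medium, High); neither player gains by switching there.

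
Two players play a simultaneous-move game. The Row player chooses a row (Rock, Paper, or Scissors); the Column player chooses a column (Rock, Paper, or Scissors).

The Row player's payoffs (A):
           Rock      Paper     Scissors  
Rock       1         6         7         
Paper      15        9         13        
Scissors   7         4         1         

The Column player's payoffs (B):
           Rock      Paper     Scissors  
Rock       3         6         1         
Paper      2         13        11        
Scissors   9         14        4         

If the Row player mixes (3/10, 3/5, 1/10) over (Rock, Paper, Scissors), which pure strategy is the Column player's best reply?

Paper

Compute the Column player's expected payoff from each pure strategy against the given mix.
Rock: (3/10)·3 + (3/5)·2 + (1/10)·9 = 3
Paper: (3/10)·6 + (3/5)·13 + (1/10)·14 = 11
Scissors: (3/10)·1 + (3/5)·11 + (1/10)·4 = 73/10
Highest expected payoff is 11, from Paper.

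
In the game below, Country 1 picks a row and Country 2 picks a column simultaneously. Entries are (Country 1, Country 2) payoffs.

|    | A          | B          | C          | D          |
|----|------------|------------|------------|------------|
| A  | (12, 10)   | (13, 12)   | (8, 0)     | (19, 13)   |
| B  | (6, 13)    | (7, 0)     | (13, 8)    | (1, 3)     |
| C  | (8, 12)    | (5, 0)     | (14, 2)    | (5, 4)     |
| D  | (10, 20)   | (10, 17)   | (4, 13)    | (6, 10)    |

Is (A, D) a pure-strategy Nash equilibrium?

Holding Country 2 at D: Country 1 gets 19 from A, versus 1 from B, 5 from C, 6 from D. No profitable deviation for Country 1.
Holding Country 1 at A: Country 2 gets 13 from D, versus 10 from A, 12 from B, 0 from C. No profitable deviation for Country 2 either.

Yes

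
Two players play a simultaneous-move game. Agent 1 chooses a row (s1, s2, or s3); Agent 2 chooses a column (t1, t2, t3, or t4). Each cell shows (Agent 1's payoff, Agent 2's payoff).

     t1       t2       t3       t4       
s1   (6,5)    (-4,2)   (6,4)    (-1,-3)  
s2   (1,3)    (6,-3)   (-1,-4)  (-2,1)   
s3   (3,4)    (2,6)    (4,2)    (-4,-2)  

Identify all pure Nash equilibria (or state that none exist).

(s1, t1)

A profile is a Nash equilibrium when each player is best-responding to the other.
Agent 1's best responses — vs t1: s1 (payoff 6); vs t2: s2 (payoff 6); vs t3: s1 (payoff 6); vs t4: s1 (payoff -1).
Agent 2's best responses — vs s1: t1 (payoff 5); vs s2: t1 (payoff 3); vs s3: t2 (payoff 6).
The only mutual best response is (s1, t1); neither player gains by switching there.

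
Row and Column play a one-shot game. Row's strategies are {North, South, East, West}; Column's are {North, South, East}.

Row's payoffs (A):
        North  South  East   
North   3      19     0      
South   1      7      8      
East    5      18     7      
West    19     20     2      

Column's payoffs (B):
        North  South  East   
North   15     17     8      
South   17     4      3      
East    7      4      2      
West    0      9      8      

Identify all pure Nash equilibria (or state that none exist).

A profile is a Nash equilibrium when each player is best-responding to the other.
Row's best responses — vs North: West (payoff 19); vs South: West (payoff 20); vs East: South (payoff 8).
Column's best responses — vs North: South (payoff 17); vs South: North (payoff 17); vs East: North (payoff 7); vs West: South (payoff 9).
The only mutual best response is (West, South); neither player gains by switching there.

(West, South)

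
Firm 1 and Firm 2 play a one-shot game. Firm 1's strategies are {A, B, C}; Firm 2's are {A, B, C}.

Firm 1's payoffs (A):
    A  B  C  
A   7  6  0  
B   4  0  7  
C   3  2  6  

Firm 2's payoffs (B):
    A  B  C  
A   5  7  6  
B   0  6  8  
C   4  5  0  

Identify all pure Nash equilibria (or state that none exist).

Check mutual best responses: a cell is a NE iff neither player can gain by unilaterally deviating.
Firm 1's best responses — vs A: A (payoff 7); vs B: A (payoff 6); vs C: B (payoff 7).
Firm 2's best responses — vs A: B (payoff 7); vs B: C (payoff 8); vs C: B (payoff 5).
Mutual best responses occur at (A, B) and (B, C); at each, neither player gains by switching.

(A, B) and (B, C)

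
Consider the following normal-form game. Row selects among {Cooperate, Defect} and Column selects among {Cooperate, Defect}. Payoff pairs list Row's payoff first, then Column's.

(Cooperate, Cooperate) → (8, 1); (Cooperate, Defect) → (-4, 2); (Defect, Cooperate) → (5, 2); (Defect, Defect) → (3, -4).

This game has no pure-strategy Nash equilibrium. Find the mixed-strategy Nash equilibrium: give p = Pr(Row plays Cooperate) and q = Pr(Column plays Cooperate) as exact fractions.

In a mixed NE each player is indifferent between their pure strategies, so the opponent's mix sets the indifference.
Column indifferent between Cooperate and Defect: p·1 + (1−p)·2 = p·2 + (1−p)·(-4) ⟹ 2 + (-1)p = (-4) + 6p ⟹ p = 6/7.
Row indifferent between Cooperate and Defect: q·8 + (1−q)·(-4) = q·5 + (1−q)·3 ⟹ (-4) + 12q = 3 + 2q ⟹ q = 7/10.

p = 6/7, q = 7/10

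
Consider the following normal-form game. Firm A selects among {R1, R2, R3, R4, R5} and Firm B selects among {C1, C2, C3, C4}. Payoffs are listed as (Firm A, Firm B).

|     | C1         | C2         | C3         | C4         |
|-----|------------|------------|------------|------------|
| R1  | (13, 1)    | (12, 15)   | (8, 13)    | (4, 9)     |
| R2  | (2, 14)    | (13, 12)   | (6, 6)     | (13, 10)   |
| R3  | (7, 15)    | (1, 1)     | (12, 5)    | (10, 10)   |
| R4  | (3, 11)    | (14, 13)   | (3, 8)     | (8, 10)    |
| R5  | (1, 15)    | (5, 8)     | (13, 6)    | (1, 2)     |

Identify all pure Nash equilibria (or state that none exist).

Find each player's best response to every opponent strategy; NE are the intersections.
Firm A's best responses — vs C1: R1 (payoff 13); vs C2: R4 (payoff 14); vs C3: R5 (payoff 13); vs C4: R2 (payoff 13).
Firm B's best responses — vs R1: C2 (payoff 15); vs R2: C1 (payoff 14); vs R3: C1 (payoff 15); vs R4: C2 (payoff 13); vs R5: C1 (payoff 15).
The only mutual best response is (R4, C2); neither player gains by switching there.

(R4, C2)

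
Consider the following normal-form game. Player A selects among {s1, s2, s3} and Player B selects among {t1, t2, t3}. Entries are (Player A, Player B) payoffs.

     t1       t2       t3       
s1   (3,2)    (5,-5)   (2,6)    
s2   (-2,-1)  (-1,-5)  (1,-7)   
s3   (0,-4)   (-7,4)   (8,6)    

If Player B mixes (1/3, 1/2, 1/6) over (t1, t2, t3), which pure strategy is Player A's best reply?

s1

Player A's best reply maximizes expected payoff against the mix.
s1: (1/3)·3 + (1/2)·5 + (1/6)·2 = 23/6
s2: (1/3)·(-2) + (1/2)·(-1) + (1/6)·1 = -1
s3: (1/3)·0 + (1/2)·(-7) + (1/6)·8 = -13/6
Highest expected payoff is 23/6, from s1.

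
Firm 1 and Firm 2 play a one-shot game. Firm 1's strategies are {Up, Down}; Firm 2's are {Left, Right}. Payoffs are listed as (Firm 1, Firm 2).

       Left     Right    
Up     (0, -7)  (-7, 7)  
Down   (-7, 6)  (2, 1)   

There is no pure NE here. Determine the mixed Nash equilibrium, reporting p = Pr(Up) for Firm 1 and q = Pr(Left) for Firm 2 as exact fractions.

Each player's mixing probability is pinned down by making the *other* player indifferent.
Firm 2 indifferent between Left and Right: p·(-7) + (1−p)·6 = p·7 + (1−p)·1 ⟹ 6 + (-13)p = 1 + 6p ⟹ p = 5/19.
Firm 1 indifferent between Up and Down: q·0 + (1−q)·(-7) = q·(-7) + (1−q)·2 ⟹ (-7) + 7q = 2 + (-9)q ⟹ q = 9/16.

p = 5/19, q = 9/16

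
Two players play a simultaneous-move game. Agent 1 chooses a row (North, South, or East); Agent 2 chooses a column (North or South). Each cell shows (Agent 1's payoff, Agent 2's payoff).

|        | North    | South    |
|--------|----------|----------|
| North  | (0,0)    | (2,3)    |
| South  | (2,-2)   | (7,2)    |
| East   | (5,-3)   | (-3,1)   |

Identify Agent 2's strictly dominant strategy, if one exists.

Check whether one of Agent 2's strategies beats all alternatives regardless of what the opponent does.
South strictly dominates: vs North: 3 > 0; vs South: 2 > -2; vs East: 1 > -3.

South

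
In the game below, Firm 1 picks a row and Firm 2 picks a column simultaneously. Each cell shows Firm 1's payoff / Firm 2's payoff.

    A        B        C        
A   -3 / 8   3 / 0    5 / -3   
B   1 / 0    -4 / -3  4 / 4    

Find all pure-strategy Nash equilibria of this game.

A profile is a Nash equilibrium when each player is best-responding to the other.
Firm 1's best responses — vs A: B (payoff 1); vs B: A (payoff 3); vs C: A (payoff 5).
Firm 2's best responses — vs A: A (payoff 8); vs B: C (payoff 4).
No cell has both players best-responding. For instance, Firm 1's best reply to C is A, but against A Firm 2 prefers A over C.

None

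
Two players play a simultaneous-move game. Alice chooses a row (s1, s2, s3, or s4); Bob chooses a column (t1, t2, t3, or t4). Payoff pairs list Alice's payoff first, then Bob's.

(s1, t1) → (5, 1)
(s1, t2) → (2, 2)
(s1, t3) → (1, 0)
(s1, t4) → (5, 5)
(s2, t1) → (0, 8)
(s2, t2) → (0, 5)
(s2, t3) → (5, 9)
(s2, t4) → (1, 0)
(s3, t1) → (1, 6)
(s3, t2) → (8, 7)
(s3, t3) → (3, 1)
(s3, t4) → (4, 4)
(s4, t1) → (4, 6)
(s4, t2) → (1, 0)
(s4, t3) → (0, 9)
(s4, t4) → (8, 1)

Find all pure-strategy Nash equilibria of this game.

(s2, t3) and (s3, t2)

Find each player's best response to every opponent strategy; NE are the intersections.
Alice's best responses — vs t1: s1 (payoff 5); vs t2: s3 (payoff 8); vs t3: s2 (payoff 5); vs t4: s4 (payoff 8).
Bob's best responses — vs s1: t4 (payoff 5); vs s2: t3 (payoff 9); vs s3: t2 (payoff 7); vs s4: t3 (payoff 9).
Mutual best responses occur at (s2, t3) and (s3, t2); at each, neither player gains by switching.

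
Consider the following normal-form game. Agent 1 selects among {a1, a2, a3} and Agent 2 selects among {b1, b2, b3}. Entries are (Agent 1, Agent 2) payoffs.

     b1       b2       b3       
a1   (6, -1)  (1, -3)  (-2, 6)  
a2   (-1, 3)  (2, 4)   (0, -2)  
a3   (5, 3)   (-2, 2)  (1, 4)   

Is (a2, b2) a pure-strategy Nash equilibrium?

Holding Agent 2 at b2: Agent 1 gets 2 from a2, versus 1 from a1, -2 from a3. No profitable deviation for Agent 1.
Holding Agent 1 at a2: Agent 2 gets 4 from b2, versus 3 from b1, -2 from b3. No profitable deviation for Agent 2 either.

Yes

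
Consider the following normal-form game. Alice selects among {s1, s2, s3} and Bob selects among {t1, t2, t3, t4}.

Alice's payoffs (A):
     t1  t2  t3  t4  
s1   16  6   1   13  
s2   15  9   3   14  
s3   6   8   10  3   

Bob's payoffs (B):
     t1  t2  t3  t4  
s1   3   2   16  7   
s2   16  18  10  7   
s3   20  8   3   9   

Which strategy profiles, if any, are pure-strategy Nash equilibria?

Check mutual best responses: a cell is a NE iff neither player can gain by unilaterally deviating.
Alice's best responses — vs t1: s1 (payoff 16); vs t2: s2 (payoff 9); vs t3: s3 (payoff 10); vs t4: s2 (payoff 14).
Bob's best responses — vs s1: t3 (payoff 16); vs s2: t2 (payoff 18); vs s3: t1 (payoff 20).
The only mutual best response is (s2, t2); neither player gains by switching there.

(s2, t2)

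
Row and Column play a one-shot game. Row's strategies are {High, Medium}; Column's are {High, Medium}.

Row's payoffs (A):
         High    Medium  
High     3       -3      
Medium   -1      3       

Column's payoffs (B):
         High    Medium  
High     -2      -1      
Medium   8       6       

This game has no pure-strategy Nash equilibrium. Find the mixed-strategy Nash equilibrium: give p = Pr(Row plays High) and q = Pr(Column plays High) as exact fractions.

p = 2/3, q = 3/5

Each player's mixing probability is pinned down by making the *other* player indifferent.
Column indifferent between High and Medium: p·(-2) + (1−p)·8 = p·(-1) + (1−p)·6 ⟹ 8 + (-10)p = 6 + (-7)p ⟹ p = 2/3.
Row indifferent between High and Medium: q·3 + (1−q)·(-3) = q·(-1) + (1−q)·3 ⟹ (-3) + 6q = 3 + (-4)q ⟹ q = 3/5.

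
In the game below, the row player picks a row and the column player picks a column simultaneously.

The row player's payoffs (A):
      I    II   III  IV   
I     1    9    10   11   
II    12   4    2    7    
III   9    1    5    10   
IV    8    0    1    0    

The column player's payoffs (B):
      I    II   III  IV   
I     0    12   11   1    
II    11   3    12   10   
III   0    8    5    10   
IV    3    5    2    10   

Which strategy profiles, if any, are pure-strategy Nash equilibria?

A profile is a Nash equilibrium when each player is best-responding to the other.
The row player's best responses — vs I: II (payoff 12); vs II: I (payoff 9); vs III: I (payoff 10); vs IV: I (payoff 11).
The column player's best responses — vs I: II (payoff 12); vs II: III (payoff 12); vs III: IV (payoff 10); vs IV: IV (payoff 10).
The only mutual best response is (I, II); neither player gains by switching there.

(I, II)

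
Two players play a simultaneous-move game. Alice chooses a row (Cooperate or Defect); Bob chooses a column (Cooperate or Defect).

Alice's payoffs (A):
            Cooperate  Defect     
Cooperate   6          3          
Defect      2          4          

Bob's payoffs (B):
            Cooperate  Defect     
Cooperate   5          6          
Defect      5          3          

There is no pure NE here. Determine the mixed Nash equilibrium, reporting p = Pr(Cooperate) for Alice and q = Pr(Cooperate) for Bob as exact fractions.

p = 2/3, q = 1/5

In a mixed NE each player is indifferent between their pure strategies, so the opponent's mix sets the indifference.
Bob indifferent between Cooperate and Defect: p·5 + (1−p)·5 = p·6 + (1−p)·3 ⟹ 5 + 0p = 3 + 3p ⟹ p = 2/3.
Alice indifferent between Cooperate and Defect: q·6 + (1−q)·3 = q·2 + (1−q)·4 ⟹ 3 + 3q = 4 + (-2)q ⟹ q = 1/5.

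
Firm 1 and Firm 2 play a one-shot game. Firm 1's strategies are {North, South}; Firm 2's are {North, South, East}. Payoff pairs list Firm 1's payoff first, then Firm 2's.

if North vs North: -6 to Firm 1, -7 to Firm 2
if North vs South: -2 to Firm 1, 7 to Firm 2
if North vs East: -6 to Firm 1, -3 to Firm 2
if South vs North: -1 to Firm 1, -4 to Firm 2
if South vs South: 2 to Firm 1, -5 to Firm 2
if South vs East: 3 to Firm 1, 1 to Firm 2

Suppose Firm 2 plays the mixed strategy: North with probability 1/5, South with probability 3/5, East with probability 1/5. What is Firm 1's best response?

Firm 1's best reply maximizes expected payoff against the mix.
North: (1/5)·(-6) + (3/5)·(-2) + (1/5)·(-6) = -18/5
South: (1/5)·(-1) + (3/5)·2 + (1/5)·3 = 8/5
Highest expected payoff is 8/5, from South.

South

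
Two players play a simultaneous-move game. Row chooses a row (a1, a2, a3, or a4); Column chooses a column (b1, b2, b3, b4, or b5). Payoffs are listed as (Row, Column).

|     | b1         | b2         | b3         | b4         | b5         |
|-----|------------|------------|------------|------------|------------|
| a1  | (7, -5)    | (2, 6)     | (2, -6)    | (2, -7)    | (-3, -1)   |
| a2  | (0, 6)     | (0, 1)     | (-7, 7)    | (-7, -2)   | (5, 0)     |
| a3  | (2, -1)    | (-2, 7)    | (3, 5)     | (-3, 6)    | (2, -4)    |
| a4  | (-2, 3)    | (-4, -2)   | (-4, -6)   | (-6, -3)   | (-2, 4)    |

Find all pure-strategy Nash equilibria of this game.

A profile is a Nash equilibrium when each player is best-responding to the other.
Row's best responses — vs b1: a1 (payoff 7); vs b2: a1 (payoff 2); vs b3: a3 (payoff 3); vs b4: a1 (payoff 2); vs b5: a2 (payoff 5).
Column's best responses — vs a1: b2 (payoff 6); vs a2: b3 (payoff 7); vs a3: b2 (payoff 7); vs a4: b5 (payoff 4).
The only mutual best response is (a1, b2); neither player gains by switching there.

(a1, b2)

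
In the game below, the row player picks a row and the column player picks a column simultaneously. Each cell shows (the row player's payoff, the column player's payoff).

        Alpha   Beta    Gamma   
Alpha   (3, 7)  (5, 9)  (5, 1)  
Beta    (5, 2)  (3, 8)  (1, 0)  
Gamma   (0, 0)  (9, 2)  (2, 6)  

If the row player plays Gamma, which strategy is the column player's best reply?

With the row player fixed at Gamma, the column player's payoffs are: Alpha → 0, Beta → 2, Gamma → 6.
The maximum is 6, achieved by Gamma.

Gamma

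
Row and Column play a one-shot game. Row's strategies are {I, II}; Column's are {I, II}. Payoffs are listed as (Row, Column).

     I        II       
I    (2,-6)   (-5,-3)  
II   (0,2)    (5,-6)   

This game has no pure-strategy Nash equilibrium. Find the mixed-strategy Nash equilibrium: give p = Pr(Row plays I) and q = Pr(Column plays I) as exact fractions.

In a mixed NE each player is indifferent between their pure strategies, so the opponent's mix sets the indifference.
Column indifferent between I and II: p·(-6) + (1−p)·2 = p·(-3) + (1−p)·(-6) ⟹ 2 + (-8)p = (-6) + 3p ⟹ p = 8/11.
Row indifferent between I and II: q·2 + (1−q)·(-5) = q·0 + (1−q)·5 ⟹ (-5) + 7q = 5 + (-5)q ⟹ q = 5/6.

p = 8/11, q = 5/6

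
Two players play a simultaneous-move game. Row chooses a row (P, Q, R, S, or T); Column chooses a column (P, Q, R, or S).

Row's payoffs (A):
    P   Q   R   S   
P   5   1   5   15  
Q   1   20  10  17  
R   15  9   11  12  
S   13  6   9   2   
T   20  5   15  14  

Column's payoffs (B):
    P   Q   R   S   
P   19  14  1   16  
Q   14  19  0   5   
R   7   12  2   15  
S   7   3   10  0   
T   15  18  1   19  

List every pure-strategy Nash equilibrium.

Check mutual best responses: a cell is a NE iff neither player can gain by unilaterally deviating.
Row's best responses — vs P: T (payoff 20); vs Q: Q (payoff 20); vs R: T (payoff 15); vs S: Q (payoff 17).
Column's best responses — vs P: P (payoff 19); vs Q: Q (payoff 19); vs R: S (payoff 15); vs S: R (payoff 10); vs T: S (payoff 19).
The only mutual best response is (Q, Q); neither player gains by switching there.

(Q, Q)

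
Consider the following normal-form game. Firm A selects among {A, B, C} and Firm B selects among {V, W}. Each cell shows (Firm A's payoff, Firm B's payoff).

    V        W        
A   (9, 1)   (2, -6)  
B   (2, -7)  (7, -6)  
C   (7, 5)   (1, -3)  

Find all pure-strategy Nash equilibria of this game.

(A, V) and (B, W)

Check mutual best responses: a cell is a NE iff neither player can gain by unilaterally deviating.
Firm A's best responses — vs V: A (payoff 9); vs W: B (payoff 7).
Firm B's best responses — vs A: V (payoff 1); vs B: W (payoff -6); vs C: V (payoff 5).
Mutual best responses occur at (A, V) and (B, W); at each, neither player gains by switching.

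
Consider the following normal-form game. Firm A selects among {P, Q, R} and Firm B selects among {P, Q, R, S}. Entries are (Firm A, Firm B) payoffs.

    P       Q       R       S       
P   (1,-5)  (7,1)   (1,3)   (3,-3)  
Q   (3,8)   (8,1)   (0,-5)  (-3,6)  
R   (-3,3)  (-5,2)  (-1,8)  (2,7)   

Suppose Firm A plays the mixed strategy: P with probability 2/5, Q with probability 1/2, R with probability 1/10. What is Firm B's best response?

Firm B's best reply maximizes expected payoff against the mix.
P: (2/5)·(-5) + (1/2)·8 + (1/10)·3 = 23/10
Q: (2/5)·1 + (1/2)·1 + (1/10)·2 = 11/10
R: (2/5)·3 + (1/2)·(-5) + (1/10)·8 = -1/2
S: (2/5)·(-3) + (1/2)·6 + (1/10)·7 = 5/2
Highest expected payoff is 5/2, from S.

S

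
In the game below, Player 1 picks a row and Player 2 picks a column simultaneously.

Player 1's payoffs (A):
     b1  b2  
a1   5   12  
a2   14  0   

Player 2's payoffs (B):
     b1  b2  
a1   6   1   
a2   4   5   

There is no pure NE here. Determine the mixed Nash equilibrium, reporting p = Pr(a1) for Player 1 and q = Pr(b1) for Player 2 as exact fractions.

p = 1/6, q = 4/7

In a mixed NE each player is indifferent between their pure strategies, so the opponent's mix sets the indifference.
Player 2 indifferent between b1 and b2: p·6 + (1−p)·4 = p·1 + (1−p)·5 ⟹ 4 + 2p = 5 + (-4)p ⟹ p = 1/6.
Player 1 indifferent between a1 and a2: q·5 + (1−q)·12 = q·14 + (1−q)·0 ⟹ 12 + (-7)q = 0 + 14q ⟹ q = 4/7.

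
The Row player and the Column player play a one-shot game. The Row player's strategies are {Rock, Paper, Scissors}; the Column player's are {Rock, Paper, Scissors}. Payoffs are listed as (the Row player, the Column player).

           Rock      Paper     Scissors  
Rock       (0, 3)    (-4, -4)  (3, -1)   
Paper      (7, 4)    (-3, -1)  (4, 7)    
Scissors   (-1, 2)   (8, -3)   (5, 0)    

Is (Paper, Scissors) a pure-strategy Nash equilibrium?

Holding the Column player at Scissors: the Row player gets 4 from Paper but could get 5 by switching to Scissors. The Row player has a profitable deviation.

No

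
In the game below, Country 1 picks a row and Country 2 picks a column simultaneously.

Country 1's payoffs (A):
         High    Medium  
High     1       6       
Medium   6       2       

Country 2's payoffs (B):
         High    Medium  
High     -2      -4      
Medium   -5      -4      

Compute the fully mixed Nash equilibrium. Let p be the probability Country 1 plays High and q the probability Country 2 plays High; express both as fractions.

p = 1/3, q = 4/9

In a mixed NE each player is indifferent between their pure strategies, so the opponent's mix sets the indifference.
Country 2 indifferent between High and Medium: p·(-2) + (1−p)·(-5) = p·(-4) + (1−p)·(-4) ⟹ (-5) + 3p = (-4) + 0p ⟹ p = 1/3.
Country 1 indifferent between High and Medium: q·1 + (1−q)·6 = q·6 + (1−q)·2 ⟹ 6 + (-5)q = 2 + 4q ⟹ q = 4/9.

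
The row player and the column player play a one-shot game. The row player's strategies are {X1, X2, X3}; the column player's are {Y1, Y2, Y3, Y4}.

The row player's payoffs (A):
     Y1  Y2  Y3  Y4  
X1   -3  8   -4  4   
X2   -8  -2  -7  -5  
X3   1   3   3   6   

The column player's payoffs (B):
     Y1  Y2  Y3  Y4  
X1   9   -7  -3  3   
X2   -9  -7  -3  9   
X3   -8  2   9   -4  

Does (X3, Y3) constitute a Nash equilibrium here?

Yes

Holding the column player at Y3: the row player gets 3 from X3, versus -4 from X1, -7 from X2. No profitable deviation for the row player.
Holding the row player at X3: the column player gets 9 from Y3, versus -8 from Y1, 2 from Y2, -4 from Y4. No profitable deviation for the column player either.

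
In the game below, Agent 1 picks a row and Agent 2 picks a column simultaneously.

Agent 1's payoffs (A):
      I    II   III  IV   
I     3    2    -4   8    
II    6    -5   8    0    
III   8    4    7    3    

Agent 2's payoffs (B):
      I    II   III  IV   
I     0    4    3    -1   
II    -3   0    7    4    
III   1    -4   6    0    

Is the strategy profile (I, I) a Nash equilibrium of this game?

Holding Agent 2 at I: Agent 1 gets 3 from I but could get 8 by switching to III. Agent 1 has a profitable deviation.

No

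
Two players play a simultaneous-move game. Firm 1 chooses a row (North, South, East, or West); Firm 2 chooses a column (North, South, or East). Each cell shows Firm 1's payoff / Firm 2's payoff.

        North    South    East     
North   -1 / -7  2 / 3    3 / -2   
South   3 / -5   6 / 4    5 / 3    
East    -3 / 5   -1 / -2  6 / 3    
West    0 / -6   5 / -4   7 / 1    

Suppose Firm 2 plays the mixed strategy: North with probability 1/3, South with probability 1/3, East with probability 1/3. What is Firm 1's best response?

South

Firm 1's best reply maximizes expected payoff against the mix.
North: (1/3)·(-1) + (1/3)·2 + (1/3)·3 = 4/3
South: (1/3)·3 + (1/3)·6 + (1/3)·5 = 14/3
East: (1/3)·(-3) + (1/3)·(-1) + (1/3)·6 = 2/3
West: (1/3)·0 + (1/3)·5 + (1/3)·7 = 4
Highest expected payoff is 14/3, from South.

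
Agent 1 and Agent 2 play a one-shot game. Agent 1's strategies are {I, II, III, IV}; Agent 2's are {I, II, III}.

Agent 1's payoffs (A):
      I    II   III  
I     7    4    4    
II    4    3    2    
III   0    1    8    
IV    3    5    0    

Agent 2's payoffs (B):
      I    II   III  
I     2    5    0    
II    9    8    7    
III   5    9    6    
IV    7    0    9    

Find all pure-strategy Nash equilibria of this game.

A profile is a Nash equilibrium when each player is best-responding to the other.
Agent 1's best responses — vs I: I (payoff 7); vs II: IV (payoff 5); vs III: III (payoff 8).
Agent 2's best responses — vs I: II (payoff 5); vs II: I (payoff 9); vs III: II (payoff 9); vs IV: III (payoff 9).
No cell has both players best-responding. For instance, Agent 1's best reply to II is IV, but against IV Agent 2 prefers III over II.

None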